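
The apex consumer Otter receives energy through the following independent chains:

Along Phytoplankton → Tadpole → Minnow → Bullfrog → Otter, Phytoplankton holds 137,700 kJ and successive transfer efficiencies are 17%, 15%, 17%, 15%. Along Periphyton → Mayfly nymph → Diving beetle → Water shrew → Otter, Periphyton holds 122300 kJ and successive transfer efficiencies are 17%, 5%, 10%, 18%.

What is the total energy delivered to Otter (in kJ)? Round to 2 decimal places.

Via Phytoplankton: 137700 × 0.17 × 0.15 × 0.17 × 0.15 = 89.539425 kJ
Via Periphyton: 122300 × 0.17 × 0.05 × 0.1 × 0.18 = 18.7119 kJ
Total at Otter: 89.539425 + 18.7119 = 108.251325 kJ

108.25 kJ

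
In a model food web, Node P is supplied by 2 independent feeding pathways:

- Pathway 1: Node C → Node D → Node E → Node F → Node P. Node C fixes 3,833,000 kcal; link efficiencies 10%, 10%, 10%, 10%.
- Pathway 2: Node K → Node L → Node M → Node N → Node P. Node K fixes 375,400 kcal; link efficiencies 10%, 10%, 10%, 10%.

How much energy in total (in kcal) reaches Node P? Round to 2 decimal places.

420.84 kcal

Pathway 1: 3833000 × 0.1 × 0.1 × 0.1 × 0.1 = 383.3 kcal
Pathway 2: 375400 × 0.1 × 0.1 × 0.1 × 0.1 = 37.54 kcal
Total at Node P: 383.3 + 37.54 = 420.84 kcal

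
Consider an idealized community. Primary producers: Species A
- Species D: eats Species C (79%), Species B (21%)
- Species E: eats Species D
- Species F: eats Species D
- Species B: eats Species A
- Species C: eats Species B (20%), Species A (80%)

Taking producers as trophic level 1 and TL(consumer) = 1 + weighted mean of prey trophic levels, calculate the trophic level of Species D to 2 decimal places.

3.16

Species B: 1 + 1 = 2
Species C: 1 + (0.2×2 + 0.8×1) = 2.2
Species D: 1 + (0.79×2.2 + 0.21×2) = 3.158
Species E: 1 + 3.158 = 4.158
Species F: 1 + 3.158 = 4.158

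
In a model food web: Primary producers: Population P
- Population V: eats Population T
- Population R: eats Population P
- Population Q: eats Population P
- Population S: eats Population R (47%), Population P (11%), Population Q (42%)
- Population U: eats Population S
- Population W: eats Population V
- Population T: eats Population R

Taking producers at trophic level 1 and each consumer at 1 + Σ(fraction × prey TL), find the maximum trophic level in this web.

5

Population Q: 1 + 1 = 2
Population R: 1 + 1 = 2
Population S: 1 + (0.47×2 + 0.11×1 + 0.42×2) = 2.89
Population T: 1 + 2 = 3
Population U: 1 + 2.89 = 3.89
Population V: 1 + 3 = 4
Population W: 1 + 4 = 5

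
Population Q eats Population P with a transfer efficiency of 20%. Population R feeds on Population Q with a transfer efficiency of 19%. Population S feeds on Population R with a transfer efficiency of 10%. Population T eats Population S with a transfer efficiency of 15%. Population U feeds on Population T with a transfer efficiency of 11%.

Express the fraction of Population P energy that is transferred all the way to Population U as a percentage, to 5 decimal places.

Product of link efficiencies: 0.2 × 0.19 × 0.1 × 0.15 × 0.11 = 0.0000627
As a percentage: 0.0000627 × 100 = 0.00627%

0.00627%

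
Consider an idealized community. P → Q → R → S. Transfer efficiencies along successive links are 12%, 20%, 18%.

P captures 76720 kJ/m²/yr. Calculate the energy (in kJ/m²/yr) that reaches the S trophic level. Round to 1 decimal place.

331.4 kJ/m²/yr

Q: 76720 × 0.12 = 9206.4 kJ/m²/yr
R: 9206.4 × 0.2 = 1841.28 kJ/m²/yr
S: 1841.28 × 0.18 = 331.4304 kJ/m²/yr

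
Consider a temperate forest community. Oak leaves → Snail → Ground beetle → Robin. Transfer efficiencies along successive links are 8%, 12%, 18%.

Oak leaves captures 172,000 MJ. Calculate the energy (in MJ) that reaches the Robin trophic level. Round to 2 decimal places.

297.22 MJ

Snail: 172000 × 0.08 = 13760 MJ
Ground beetle: 13760 × 0.12 = 1651.2 MJ
Robin: 1651.2 × 0.18 = 297.216 MJ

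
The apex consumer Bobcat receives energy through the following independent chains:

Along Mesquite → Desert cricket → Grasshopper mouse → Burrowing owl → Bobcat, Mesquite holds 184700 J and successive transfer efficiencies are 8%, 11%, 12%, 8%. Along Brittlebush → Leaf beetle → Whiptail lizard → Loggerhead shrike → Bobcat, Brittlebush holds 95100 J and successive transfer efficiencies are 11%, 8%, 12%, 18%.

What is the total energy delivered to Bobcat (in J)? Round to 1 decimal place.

Via Mesquite: 184700 × 0.08 × 0.11 × 0.12 × 0.08 = 15.603456 J
Via Brittlebush: 95100 × 0.11 × 0.08 × 0.12 × 0.18 = 18.076608 J
Total at Bobcat: 15.603456 + 18.076608 = 33.680064 J

33.7 J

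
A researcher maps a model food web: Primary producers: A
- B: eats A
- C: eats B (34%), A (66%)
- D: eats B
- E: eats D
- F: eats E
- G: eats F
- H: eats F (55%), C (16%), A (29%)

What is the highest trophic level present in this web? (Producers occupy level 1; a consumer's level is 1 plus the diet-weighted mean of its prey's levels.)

6

B: 1 + 1 = 2
C: 1 + (0.34×2 + 0.66×1) = 2.34
D: 1 + 2 = 3
E: 1 + 3 = 4
F: 1 + 4 = 5
G: 1 + 5 = 6
H: 1 + (0.55×5 + 0.16×2.34 + 0.29×1) = 4.4144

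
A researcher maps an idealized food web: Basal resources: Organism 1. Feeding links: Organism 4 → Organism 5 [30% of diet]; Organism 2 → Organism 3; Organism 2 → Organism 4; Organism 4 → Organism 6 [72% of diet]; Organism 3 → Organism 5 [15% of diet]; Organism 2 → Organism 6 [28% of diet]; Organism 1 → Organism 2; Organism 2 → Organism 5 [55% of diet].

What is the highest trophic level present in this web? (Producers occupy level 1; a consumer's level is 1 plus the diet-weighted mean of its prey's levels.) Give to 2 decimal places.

3.72

Organism 2: 1 + 1 = 2
Organism 3: 1 + 2 = 3
Organism 4: 1 + 2 = 3
Organism 5: 1 + (0.55×2 + 0.3×3 + 0.15×3) = 3.45
Organism 6: 1 + (0.28×2 + 0.72×3) = 3.72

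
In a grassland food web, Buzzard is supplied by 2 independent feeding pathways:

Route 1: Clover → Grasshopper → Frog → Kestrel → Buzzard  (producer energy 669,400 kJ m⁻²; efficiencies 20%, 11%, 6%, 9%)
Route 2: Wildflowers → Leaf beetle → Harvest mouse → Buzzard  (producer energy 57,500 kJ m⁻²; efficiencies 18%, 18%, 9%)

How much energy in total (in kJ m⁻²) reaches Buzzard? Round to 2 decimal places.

Route 1: 669400 × 0.2 × 0.11 × 0.06 × 0.09 = 79.52472 kJ m⁻²
Route 2: 57500 × 0.18 × 0.18 × 0.09 = 167.67 kJ m⁻²
Total at Buzzard: 79.52472 + 167.67 = 247.19472 kJ m⁻²

247.19 kJ m⁻²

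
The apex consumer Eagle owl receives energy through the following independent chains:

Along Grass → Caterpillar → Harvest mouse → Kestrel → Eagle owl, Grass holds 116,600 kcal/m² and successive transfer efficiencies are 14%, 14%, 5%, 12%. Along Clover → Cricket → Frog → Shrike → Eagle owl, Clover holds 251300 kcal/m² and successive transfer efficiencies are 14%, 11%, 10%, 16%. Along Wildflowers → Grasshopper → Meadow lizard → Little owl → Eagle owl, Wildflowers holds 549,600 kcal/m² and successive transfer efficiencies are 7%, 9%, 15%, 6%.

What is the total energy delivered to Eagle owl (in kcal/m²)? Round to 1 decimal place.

106.8 kcal/m²

Via Grass: 116600 × 0.14 × 0.14 × 0.05 × 0.12 = 13.71216 kcal/m²
Via Clover: 251300 × 0.14 × 0.11 × 0.1 × 0.16 = 61.92032 kcal/m²
Via Wildflowers: 549600 × 0.07 × 0.09 × 0.15 × 0.06 = 31.16232 kcal/m²
Total at Eagle owl: 13.71216 + 61.92032 + 31.16232 = 106.7948 kcal/m²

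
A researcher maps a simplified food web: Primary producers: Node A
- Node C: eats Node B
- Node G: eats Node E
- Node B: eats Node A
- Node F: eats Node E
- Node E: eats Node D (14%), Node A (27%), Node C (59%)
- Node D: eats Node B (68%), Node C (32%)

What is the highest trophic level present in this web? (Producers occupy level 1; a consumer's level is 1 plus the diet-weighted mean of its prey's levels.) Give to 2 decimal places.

Node B: 1 + 1 = 2
Node C: 1 + 2 = 3
Node D: 1 + (0.68×2 + 0.32×3) = 3.32
Node E: 1 + (0.14×3.32 + 0.27×1 + 0.59×3) = 3.5048
Node F: 1 + 3.5048 = 4.5048
Node G: 1 + 3.5048 = 4.5048

4.50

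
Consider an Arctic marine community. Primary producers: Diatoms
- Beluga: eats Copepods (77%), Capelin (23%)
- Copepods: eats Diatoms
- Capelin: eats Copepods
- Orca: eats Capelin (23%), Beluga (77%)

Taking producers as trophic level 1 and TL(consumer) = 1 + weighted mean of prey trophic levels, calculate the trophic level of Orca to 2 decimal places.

Copepods: 1 + 1 = 2
Capelin: 1 + 2 = 3
Beluga: 1 + (0.77×2 + 0.23×3) = 3.23
Orca: 1 + (0.23×3 + 0.77×3.23) = 4.1771

4.18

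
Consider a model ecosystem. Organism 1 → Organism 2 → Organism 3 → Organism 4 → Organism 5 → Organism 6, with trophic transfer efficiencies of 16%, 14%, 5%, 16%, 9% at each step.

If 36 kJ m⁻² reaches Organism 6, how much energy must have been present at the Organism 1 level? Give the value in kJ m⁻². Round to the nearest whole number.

2232143 kJ m⁻²

Cumulative transfer efficiency: 0.16 × 0.14 × 0.05 × 0.16 × 0.09 = 0.000016128
Organism 1 energy = 36 / 0.000016128 = 2232143 kJ m⁻²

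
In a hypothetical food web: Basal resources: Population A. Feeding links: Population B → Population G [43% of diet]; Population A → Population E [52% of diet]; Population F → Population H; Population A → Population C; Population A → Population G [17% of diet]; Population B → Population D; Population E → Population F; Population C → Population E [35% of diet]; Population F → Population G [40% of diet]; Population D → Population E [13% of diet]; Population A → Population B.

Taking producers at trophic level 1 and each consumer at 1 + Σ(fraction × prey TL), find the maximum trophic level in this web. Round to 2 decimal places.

4.61

Population B: 1 + 1 = 2
Population C: 1 + 1 = 2
Population D: 1 + 2 = 3
Population E: 1 + (0.52×1 + 0.13×3 + 0.35×2) = 2.61
Population F: 1 + 2.61 = 3.61
Population G: 1 + (0.4×3.61 + 0.43×2 + 0.17×1) = 3.474
Population H: 1 + 3.61 = 4.61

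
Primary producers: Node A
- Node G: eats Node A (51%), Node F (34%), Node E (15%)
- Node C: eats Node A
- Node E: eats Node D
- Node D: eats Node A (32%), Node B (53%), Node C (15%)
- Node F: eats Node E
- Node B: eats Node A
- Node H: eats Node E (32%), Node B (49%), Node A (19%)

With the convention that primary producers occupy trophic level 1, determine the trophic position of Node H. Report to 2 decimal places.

3.35

Node B: 1 + 1 = 2
Node C: 1 + 1 = 2
Node D: 1 + (0.32×1 + 0.53×2 + 0.15×2) = 2.68
Node E: 1 + 2.68 = 3.68
Node F: 1 + 3.68 = 4.68
Node G: 1 + (0.51×1 + 0.34×4.68 + 0.15×3.68) = 3.6532
Node H: 1 + (0.32×3.68 + 0.49×2 + 0.19×1) = 3.3476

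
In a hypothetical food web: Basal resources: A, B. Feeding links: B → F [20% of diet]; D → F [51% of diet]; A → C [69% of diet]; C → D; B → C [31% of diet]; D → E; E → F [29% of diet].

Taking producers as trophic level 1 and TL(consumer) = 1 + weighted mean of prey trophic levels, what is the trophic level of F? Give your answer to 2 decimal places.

C: 1 + (0.69×1 + 0.31×1) = 2
D: 1 + 2 = 3
E: 1 + 3 = 4
F: 1 + (0.51×3 + 0.2×1 + 0.29×4) = 3.89

3.89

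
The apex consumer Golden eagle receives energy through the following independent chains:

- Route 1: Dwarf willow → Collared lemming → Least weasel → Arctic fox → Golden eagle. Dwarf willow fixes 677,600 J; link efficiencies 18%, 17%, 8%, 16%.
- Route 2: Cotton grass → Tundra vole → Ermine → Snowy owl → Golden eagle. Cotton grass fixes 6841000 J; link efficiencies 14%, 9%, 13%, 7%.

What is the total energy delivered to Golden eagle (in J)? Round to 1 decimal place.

Route 1: 677600 × 0.18 × 0.17 × 0.08 × 0.16 = 265.402368 J
Route 2: 6841000 × 0.14 × 0.09 × 0.13 × 0.07 = 784.38906 J
Total at Golden eagle: 265.402368 + 784.38906 = 1049.791428 J

1049.8 J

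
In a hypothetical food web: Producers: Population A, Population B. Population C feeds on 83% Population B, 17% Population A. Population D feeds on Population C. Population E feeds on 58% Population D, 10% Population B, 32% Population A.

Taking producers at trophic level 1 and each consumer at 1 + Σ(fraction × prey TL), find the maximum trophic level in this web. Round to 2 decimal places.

Population C: 1 + (0.83×1 + 0.17×1) = 2
Population D: 1 + 2 = 3
Population E: 1 + (0.58×3 + 0.1×1 + 0.32×1) = 3.16

3.16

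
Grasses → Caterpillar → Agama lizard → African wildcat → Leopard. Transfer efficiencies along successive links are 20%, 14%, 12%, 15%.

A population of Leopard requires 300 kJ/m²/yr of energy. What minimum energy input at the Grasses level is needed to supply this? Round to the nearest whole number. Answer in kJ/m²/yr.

Cumulative transfer efficiency: 0.2 × 0.14 × 0.12 × 0.15 = 0.000504
Grasses energy = 300 / 0.000504 = 595238 kJ/m²/yr

595238 kJ/m²/yr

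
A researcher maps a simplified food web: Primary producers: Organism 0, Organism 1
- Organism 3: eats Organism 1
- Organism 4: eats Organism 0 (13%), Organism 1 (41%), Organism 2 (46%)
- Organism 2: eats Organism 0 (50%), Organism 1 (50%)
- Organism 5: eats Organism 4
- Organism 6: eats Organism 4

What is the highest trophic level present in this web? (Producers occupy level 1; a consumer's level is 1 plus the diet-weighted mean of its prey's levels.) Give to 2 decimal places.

3.46

Organism 2: 1 + (0.5×1 + 0.5×1) = 2
Organism 3: 1 + 1 = 2
Organism 4: 1 + (0.13×1 + 0.41×1 + 0.46×2) = 2.46
Organism 5: 1 + 2.46 = 3.46
Organism 6: 1 + 2.46 = 3.46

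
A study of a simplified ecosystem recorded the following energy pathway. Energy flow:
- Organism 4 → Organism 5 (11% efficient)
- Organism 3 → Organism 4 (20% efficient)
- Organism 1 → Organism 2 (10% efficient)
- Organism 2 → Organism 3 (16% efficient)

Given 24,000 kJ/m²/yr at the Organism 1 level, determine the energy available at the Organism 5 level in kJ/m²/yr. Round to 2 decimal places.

Organism 2: 24000 × 0.1 = 2400 kJ/m²/yr
Organism 3: 2400 × 0.16 = 384 kJ/m²/yr
Organism 4: 384 × 0.2 = 76.8 kJ/m²/yr
Organism 5: 76.8 × 0.11 = 8.448 kJ/m²/yr

8.45 kJ/m²/yr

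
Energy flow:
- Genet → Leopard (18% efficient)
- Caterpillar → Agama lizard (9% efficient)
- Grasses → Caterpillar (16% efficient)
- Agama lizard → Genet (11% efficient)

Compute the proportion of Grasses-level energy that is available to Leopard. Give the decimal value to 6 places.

0.000285

Product of link efficiencies: 0.16 × 0.09 × 0.11 × 0.18 = 0.00028512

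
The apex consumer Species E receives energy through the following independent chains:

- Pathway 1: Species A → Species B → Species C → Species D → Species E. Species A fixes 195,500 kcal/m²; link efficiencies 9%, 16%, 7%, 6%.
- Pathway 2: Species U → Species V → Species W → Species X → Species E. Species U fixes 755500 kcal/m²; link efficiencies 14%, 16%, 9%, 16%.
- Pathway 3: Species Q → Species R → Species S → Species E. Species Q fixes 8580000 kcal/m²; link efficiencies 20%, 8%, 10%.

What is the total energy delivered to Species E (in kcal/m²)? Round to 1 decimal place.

13983.5 kcal/m²

Pathway 1: 195500 × 0.09 × 0.16 × 0.07 × 0.06 = 11.82384 kcal/m²
Pathway 2: 755500 × 0.14 × 0.16 × 0.09 × 0.16 = 243.69408 kcal/m²
Pathway 3: 8580000 × 0.2 × 0.08 × 0.1 = 13728 kcal/m²
Total at Species E: 11.82384 + 243.69408 + 13728 = 13983.51792 kcal/m²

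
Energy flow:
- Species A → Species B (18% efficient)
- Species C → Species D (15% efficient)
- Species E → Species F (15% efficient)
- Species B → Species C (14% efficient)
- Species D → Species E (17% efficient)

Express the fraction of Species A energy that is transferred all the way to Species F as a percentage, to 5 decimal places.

Product of link efficiencies: 0.18 × 0.14 × 0.15 × 0.17 × 0.15 = 0.00009639
As a percentage: 0.00009639 × 100 = 0.00964%

0.00964%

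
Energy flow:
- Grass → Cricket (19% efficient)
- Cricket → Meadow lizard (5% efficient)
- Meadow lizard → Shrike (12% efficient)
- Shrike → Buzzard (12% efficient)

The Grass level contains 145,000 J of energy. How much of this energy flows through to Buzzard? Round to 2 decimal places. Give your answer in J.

19.84 J

Cricket: 145000 × 0.19 = 27550 J
Meadow lizard: 27550 × 0.05 = 1377.5 J
Shrike: 1377.5 × 0.12 = 165.3 J
Buzzard: 165.3 × 0.12 = 19.836 J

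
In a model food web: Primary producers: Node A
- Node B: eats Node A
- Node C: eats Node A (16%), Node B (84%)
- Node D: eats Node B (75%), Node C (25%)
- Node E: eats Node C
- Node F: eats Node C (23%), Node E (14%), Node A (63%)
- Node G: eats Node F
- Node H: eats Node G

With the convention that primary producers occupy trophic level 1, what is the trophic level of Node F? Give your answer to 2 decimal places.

2.82

Node B: 1 + 1 = 2
Node C: 1 + (0.16×1 + 0.84×2) = 2.84
Node D: 1 + (0.75×2 + 0.25×2.84) = 3.21
Node E: 1 + 2.84 = 3.84
Node F: 1 + (0.23×2.84 + 0.14×3.84 + 0.63×1) = 2.8208
Node G: 1 + 2.8208 = 3.8208
Node H: 1 + 3.8208 = 4.8208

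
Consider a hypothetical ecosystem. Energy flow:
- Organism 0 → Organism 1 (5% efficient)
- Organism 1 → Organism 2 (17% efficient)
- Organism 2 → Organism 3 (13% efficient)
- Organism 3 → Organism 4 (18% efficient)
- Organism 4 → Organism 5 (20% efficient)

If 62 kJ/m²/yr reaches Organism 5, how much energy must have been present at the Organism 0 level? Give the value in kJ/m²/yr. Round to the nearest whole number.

1558572 kJ/m²/yr

Cumulative transfer efficiency: 0.05 × 0.17 × 0.13 × 0.18 × 0.2 = 0.00003978
Organism 0 energy = 62 / 0.00003978 = 1558572 kJ/m²/yr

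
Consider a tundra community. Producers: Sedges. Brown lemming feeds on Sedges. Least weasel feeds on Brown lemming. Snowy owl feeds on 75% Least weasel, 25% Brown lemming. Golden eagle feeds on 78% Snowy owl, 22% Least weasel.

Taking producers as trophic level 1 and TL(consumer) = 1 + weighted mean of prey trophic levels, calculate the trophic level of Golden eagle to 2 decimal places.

4.59

Brown lemming: 1 + 1 = 2
Least weasel: 1 + 2 = 3
Snowy owl: 1 + (0.75×3 + 0.25×2) = 3.75
Golden eagle: 1 + (0.78×3.75 + 0.22×3) = 4.585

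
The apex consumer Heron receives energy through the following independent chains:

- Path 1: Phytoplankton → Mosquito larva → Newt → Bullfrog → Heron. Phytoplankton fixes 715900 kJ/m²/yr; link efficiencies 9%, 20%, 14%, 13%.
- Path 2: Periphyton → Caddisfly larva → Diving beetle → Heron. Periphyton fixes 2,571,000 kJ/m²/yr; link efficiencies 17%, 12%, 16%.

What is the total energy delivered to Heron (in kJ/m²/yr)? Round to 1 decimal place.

8626.3 kJ/m²/yr

Path 1: 715900 × 0.09 × 0.2 × 0.14 × 0.13 = 234.52884 kJ/m²/yr
Path 2: 2571000 × 0.17 × 0.12 × 0.16 = 8391.744 kJ/m²/yr
Total at Heron: 234.52884 + 8391.744 = 8626.27284 kJ/m²/yr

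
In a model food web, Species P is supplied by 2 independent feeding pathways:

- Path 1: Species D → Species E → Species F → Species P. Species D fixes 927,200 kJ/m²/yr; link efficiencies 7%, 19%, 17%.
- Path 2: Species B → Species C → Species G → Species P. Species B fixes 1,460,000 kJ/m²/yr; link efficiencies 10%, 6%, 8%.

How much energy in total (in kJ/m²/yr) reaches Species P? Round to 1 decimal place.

2797.2 kJ/m²/yr

Path 1: 927200 × 0.07 × 0.19 × 0.17 = 2096.3992 kJ/m²/yr
Path 2: 1460000 × 0.1 × 0.06 × 0.08 = 700.8 kJ/m²/yr
Total at Species P: 2096.3992 + 700.8 = 2797.1992 kJ/m²/yr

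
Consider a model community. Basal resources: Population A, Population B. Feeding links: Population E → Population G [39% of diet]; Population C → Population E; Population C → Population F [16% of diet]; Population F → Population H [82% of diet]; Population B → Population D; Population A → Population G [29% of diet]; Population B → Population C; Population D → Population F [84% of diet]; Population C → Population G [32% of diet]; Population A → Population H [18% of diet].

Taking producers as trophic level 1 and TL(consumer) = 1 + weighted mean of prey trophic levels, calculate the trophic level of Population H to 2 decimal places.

Population C: 1 + 1 = 2
Population D: 1 + 1 = 2
Population E: 1 + 2 = 3
Population F: 1 + (0.16×2 + 0.84×2) = 3
Population G: 1 + (0.39×3 + 0.29×1 + 0.32×2) = 3.1
Population H: 1 + (0.82×3 + 0.18×1) = 3.64

3.64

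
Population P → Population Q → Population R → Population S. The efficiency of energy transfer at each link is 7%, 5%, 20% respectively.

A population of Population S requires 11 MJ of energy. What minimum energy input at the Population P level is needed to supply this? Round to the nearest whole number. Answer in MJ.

Cumulative transfer efficiency: 0.07 × 0.05 × 0.2 = 0.0007
Population P energy = 11 / 0.0007 = 15714 MJ

15714 MJ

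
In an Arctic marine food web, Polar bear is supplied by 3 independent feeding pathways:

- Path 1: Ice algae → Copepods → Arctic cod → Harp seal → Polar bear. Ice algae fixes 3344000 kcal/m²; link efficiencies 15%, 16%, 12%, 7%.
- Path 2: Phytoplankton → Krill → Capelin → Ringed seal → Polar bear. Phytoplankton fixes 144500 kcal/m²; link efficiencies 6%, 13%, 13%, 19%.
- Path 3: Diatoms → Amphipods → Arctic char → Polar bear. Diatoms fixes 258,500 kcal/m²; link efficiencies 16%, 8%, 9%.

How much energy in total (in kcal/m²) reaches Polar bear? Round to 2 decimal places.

999.78 kcal/m²

Path 1: 3344000 × 0.15 × 0.16 × 0.12 × 0.07 = 674.1504 kcal/m²
Path 2: 144500 × 0.06 × 0.13 × 0.13 × 0.19 = 27.83937 kcal/m²
Path 3: 258500 × 0.16 × 0.08 × 0.09 = 297.792 kcal/m²
Total at Polar bear: 674.1504 + 27.83937 + 297.792 = 999.78177 kcal/m²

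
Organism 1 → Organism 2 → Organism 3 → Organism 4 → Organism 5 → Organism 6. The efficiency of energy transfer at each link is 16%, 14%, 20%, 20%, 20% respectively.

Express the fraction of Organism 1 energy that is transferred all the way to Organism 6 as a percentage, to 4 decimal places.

0.0179%

Product of link efficiencies: 0.16 × 0.14 × 0.2 × 0.2 × 0.2 = 0.0001792
As a percentage: 0.0001792 × 100 = 0.0179%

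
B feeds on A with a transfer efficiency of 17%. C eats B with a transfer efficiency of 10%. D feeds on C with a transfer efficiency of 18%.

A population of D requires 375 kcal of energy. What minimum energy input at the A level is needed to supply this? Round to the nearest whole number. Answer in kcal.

Cumulative transfer efficiency: 0.17 × 0.1 × 0.18 = 0.00306
A energy = 375 / 0.00306 = 122549 kcal

122549 kcal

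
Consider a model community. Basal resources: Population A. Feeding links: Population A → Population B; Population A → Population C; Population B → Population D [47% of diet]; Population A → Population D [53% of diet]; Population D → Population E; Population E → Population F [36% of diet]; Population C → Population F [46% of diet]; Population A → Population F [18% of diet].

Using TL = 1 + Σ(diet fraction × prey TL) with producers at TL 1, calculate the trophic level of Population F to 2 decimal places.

3.35

Population B: 1 + 1 = 2
Population C: 1 + 1 = 2
Population D: 1 + (0.47×2 + 0.53×1) = 2.47
Population E: 1 + 2.47 = 3.47
Population F: 1 + (0.36×3.47 + 0.46×2 + 0.18×1) = 3.3492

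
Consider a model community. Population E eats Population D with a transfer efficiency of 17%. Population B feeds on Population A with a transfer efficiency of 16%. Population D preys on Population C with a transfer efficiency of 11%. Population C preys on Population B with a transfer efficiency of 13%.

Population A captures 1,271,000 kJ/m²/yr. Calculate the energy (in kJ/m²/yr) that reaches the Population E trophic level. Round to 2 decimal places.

494.37 kJ/m²/yr

Population B: 1271000 × 0.16 = 203360 kJ/m²/yr
Population C: 203360 × 0.13 = 26436.8 kJ/m²/yr
Population D: 26436.8 × 0.11 = 2908.048 kJ/m²/yr
Population E: 2908.048 × 0.17 = 494.36816 kJ/m²/yr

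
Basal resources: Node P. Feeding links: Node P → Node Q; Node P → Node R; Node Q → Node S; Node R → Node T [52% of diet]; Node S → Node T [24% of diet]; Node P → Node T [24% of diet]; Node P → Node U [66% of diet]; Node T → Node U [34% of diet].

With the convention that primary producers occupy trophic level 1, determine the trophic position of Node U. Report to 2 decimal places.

2.68

Node Q: 1 + 1 = 2
Node R: 1 + 1 = 2
Node S: 1 + 2 = 3
Node T: 1 + (0.52×2 + 0.24×3 + 0.24×1) = 3
Node U: 1 + (0.66×1 + 0.34×3) = 2.68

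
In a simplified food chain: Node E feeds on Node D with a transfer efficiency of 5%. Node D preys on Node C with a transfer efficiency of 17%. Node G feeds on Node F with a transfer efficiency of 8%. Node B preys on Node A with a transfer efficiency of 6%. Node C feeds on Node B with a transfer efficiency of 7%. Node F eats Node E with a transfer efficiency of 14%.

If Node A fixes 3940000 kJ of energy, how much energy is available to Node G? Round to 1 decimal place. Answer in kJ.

Node B: 3940000 × 0.06 = 236400 kJ
Node C: 236400 × 0.07 = 16548 kJ
Node D: 16548 × 0.17 = 2813.16 kJ
Node E: 2813.16 × 0.05 = 140.658 kJ
Node F: 140.658 × 0.14 = 19.69212 kJ
Node G: 19.69212 × 0.08 = 1.5753696 kJ

1.6 kJ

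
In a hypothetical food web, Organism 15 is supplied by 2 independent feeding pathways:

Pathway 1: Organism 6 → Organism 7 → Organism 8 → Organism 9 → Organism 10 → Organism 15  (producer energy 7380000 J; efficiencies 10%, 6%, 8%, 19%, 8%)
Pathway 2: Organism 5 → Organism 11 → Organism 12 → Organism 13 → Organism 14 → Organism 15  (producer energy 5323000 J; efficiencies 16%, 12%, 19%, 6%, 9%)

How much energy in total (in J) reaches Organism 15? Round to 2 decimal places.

Pathway 1: 7380000 × 0.1 × 0.06 × 0.08 × 0.19 × 0.08 = 53.84448 J
Pathway 2: 5323000 × 0.16 × 0.12 × 0.19 × 0.06 × 0.09 = 104.8588416 J
Total at Organism 15: 53.84448 + 104.8588416 = 158.7033216 J

158.70 J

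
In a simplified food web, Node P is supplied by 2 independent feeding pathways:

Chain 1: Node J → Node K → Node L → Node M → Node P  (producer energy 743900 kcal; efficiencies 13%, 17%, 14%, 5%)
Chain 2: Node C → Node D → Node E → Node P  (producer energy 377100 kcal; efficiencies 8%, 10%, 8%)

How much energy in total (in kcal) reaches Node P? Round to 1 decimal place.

Chain 1: 743900 × 0.13 × 0.17 × 0.14 × 0.05 = 115.08133 kcal
Chain 2: 377100 × 0.08 × 0.1 × 0.08 = 241.344 kcal
Total at Node P: 115.08133 + 241.344 = 356.42533 kcal

356.4 kcal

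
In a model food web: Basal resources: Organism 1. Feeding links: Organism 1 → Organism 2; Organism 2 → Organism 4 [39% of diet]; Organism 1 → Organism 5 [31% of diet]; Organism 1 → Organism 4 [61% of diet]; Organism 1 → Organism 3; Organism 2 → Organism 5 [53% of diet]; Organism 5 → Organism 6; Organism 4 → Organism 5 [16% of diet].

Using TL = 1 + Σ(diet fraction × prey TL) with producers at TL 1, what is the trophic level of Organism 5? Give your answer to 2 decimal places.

2.75

Organism 2: 1 + 1 = 2
Organism 3: 1 + 1 = 2
Organism 4: 1 + (0.39×2 + 0.61×1) = 2.39
Organism 5: 1 + (0.16×2.39 + 0.31×1 + 0.53×2) = 2.7524
Organism 6: 1 + 2.7524 = 3.7524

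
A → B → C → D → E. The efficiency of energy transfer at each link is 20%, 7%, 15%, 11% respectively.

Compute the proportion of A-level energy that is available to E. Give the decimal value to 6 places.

0.000231

Product of link efficiencies: 0.2 × 0.07 × 0.15 × 0.11 = 0.000231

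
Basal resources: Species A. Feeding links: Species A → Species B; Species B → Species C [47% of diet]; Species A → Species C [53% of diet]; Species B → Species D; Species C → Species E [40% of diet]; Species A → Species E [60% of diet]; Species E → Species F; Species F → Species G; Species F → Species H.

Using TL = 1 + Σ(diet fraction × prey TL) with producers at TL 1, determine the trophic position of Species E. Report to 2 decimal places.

2.59

Species B: 1 + 1 = 2
Species C: 1 + (0.47×2 + 0.53×1) = 2.47
Species D: 1 + 2 = 3
Species E: 1 + (0.4×2.47 + 0.6×1) = 2.588
Species F: 1 + 2.588 = 3.588
Species G: 1 + 3.588 = 4.588
Species H: 1 + 3.588 = 4.588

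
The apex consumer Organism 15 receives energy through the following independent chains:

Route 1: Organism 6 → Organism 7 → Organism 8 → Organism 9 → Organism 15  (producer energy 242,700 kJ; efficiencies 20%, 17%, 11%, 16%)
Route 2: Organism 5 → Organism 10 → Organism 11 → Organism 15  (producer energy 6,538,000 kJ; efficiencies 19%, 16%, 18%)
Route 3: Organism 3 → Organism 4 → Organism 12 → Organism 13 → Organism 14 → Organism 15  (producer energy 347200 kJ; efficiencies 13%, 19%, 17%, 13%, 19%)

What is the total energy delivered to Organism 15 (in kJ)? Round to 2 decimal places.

35957.18 kJ

Route 1: 242700 × 0.2 × 0.17 × 0.11 × 0.16 = 145.23168 kJ
Route 2: 6538000 × 0.19 × 0.16 × 0.18 = 35775.936 kJ
Route 3: 347200 × 0.13 × 0.19 × 0.17 × 0.13 × 0.19 = 36.00995216 kJ
Total at Organism 15: 145.23168 + 35775.936 + 36.00995216 = 35957.17763216 kJ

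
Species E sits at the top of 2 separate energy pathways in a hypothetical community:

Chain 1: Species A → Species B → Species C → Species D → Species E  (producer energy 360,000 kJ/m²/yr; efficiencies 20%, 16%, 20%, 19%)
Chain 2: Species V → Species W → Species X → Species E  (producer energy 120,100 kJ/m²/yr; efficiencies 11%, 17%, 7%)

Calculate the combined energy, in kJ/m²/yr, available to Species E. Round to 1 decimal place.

Chain 1: 360000 × 0.2 × 0.16 × 0.2 × 0.19 = 437.76 kJ/m²/yr
Chain 2: 120100 × 0.11 × 0.17 × 0.07 = 157.2109 kJ/m²/yr
Total at Species E: 437.76 + 157.2109 = 594.9709 kJ/m²/yr

595.0 kJ/m²/yr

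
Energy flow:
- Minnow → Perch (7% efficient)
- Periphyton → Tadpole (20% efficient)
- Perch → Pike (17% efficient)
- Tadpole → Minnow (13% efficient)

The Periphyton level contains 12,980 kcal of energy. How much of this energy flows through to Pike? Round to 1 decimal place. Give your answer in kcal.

Tadpole: 12980 × 0.2 = 2596 kcal
Minnow: 2596 × 0.13 = 337.48 kcal
Perch: 337.48 × 0.07 = 23.6236 kcal
Pike: 23.6236 × 0.17 = 4.016012 kcal

4.0 kcal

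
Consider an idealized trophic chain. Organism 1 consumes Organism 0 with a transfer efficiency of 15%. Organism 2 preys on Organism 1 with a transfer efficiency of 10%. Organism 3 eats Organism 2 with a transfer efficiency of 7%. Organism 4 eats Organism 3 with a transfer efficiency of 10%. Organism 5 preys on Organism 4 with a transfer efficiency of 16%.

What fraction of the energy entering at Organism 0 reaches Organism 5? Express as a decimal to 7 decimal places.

Product of link efficiencies: 0.15 × 0.1 × 0.07 × 0.1 × 0.16 = 0.0000168

0.0000168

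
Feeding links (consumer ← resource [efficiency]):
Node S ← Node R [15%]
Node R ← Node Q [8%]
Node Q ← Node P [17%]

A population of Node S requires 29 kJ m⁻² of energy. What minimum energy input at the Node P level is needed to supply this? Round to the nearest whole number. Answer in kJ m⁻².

14216 kJ m⁻²

Cumulative transfer efficiency: 0.17 × 0.08 × 0.15 = 0.00204
Node P energy = 29 / 0.00204 = 14216 kJ m⁻²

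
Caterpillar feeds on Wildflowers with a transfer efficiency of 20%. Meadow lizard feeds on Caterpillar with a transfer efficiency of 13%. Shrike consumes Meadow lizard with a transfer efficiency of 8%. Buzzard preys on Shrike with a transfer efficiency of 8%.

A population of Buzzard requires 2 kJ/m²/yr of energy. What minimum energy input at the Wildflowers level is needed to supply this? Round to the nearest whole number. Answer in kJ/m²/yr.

12019 kJ/m²/yr

Cumulative transfer efficiency: 0.2 × 0.13 × 0.08 × 0.08 = 0.0001664
Wildflowers energy = 2 / 0.0001664 = 12019 kJ/m²/yr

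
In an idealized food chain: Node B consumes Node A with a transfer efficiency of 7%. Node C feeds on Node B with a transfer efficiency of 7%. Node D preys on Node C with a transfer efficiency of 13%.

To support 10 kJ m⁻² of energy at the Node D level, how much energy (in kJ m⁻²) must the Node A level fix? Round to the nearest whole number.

Cumulative transfer efficiency: 0.07 × 0.07 × 0.13 = 0.000637
Node A energy = 10 / 0.000637 = 15699 kJ m⁻²

15699 kJ m⁻²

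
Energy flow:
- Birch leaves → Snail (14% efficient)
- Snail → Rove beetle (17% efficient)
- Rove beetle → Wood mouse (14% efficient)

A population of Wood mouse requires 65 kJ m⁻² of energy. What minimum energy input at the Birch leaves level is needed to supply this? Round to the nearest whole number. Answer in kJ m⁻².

Cumulative transfer efficiency: 0.14 × 0.17 × 0.14 = 0.003332
Birch leaves energy = 65 / 0.003332 = 19508 kJ m⁻²

19508 kJ m⁻²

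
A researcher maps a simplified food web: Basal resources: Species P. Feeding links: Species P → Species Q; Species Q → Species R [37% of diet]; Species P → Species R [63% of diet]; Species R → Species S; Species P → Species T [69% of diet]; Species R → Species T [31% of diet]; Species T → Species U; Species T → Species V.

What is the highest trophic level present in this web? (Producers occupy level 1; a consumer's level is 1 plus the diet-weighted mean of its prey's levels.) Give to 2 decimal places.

Species Q: 1 + 1 = 2
Species R: 1 + (0.37×2 + 0.63×1) = 2.37
Species S: 1 + 2.37 = 3.37
Species T: 1 + (0.69×1 + 0.31×2.37) = 2.4247
Species U: 1 + 2.4247 = 3.4247
Species V: 1 + 2.4247 = 3.4247

3.42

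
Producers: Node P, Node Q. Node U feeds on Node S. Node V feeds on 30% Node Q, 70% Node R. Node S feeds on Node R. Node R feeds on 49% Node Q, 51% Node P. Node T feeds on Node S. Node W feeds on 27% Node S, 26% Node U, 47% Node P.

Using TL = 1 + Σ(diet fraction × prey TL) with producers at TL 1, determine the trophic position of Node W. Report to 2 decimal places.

Node R: 1 + (0.49×1 + 0.51×1) = 2
Node S: 1 + 2 = 3
Node T: 1 + 3 = 4
Node U: 1 + 3 = 4
Node V: 1 + (0.3×1 + 0.7×2) = 2.7
Node W: 1 + (0.27×3 + 0.26×4 + 0.47×1) = 3.32

3.32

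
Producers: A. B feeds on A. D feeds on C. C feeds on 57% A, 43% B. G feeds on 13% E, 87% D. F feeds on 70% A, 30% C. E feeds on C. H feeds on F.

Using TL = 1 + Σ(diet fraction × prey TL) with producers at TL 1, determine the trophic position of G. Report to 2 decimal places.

B: 1 + 1 = 2
C: 1 + (0.57×1 + 0.43×2) = 2.43
D: 1 + 2.43 = 3.43
E: 1 + 2.43 = 3.43
F: 1 + (0.7×1 + 0.3×2.43) = 2.429
G: 1 + (0.13×3.43 + 0.87×3.43) = 4.43
H: 1 + 2.429 = 3.429

4.43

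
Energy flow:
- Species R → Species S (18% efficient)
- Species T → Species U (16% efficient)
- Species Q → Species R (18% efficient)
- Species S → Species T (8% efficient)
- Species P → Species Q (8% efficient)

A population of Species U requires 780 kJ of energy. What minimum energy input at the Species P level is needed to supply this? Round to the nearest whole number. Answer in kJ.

Cumulative transfer efficiency: 0.08 × 0.18 × 0.18 × 0.08 × 0.16 = 0.0000331776
Species P energy = 780 / 0.0000331776 = 23509838 kJ

23509838 kJ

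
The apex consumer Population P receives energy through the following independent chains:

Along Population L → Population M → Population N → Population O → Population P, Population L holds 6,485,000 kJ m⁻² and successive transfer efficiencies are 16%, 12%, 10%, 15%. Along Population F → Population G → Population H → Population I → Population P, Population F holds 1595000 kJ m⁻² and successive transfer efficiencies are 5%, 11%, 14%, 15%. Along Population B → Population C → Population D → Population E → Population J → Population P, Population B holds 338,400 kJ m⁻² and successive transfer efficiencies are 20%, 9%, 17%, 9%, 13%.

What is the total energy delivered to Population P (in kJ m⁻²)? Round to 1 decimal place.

2064.0 kJ m⁻²

Via Population L: 6485000 × 0.16 × 0.12 × 0.1 × 0.15 = 1867.68 kJ m⁻²
Via Population F: 1595000 × 0.05 × 0.11 × 0.14 × 0.15 = 184.2225 kJ m⁻²
Via Population B: 338400 × 0.2 × 0.09 × 0.17 × 0.09 × 0.13 = 12.1153968 kJ m⁻²
Total at Population P: 1867.68 + 184.2225 + 12.1153968 = 2064.0178968 kJ m⁻²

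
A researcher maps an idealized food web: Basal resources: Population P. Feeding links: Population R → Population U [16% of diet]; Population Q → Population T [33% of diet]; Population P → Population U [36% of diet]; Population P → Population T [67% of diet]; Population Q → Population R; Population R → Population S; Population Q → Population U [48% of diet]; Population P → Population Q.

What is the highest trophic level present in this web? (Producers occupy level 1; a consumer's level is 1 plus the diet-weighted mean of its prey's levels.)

4

Population Q: 1 + 1 = 2
Population R: 1 + 2 = 3
Population S: 1 + 3 = 4
Population T: 1 + (0.33×2 + 0.67×1) = 2.33
Population U: 1 + (0.48×2 + 0.16×3 + 0.36×1) = 2.8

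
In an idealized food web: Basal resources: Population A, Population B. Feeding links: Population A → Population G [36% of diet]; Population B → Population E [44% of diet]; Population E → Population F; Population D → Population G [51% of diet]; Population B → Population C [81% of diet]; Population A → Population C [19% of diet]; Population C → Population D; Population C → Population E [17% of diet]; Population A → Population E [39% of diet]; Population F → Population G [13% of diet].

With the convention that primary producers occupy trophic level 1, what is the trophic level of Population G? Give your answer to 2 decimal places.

Population C: 1 + (0.81×1 + 0.19×1) = 2
Population D: 1 + 2 = 3
Population E: 1 + (0.44×1 + 0.39×1 + 0.17×2) = 2.17
Population F: 1 + 2.17 = 3.17
Population G: 1 + (0.51×3 + 0.36×1 + 0.13×3.17) = 3.3021

3.30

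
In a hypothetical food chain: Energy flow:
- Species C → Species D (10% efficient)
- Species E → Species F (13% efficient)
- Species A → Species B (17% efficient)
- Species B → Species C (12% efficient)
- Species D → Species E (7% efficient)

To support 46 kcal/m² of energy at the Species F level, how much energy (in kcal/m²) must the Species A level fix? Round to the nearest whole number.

Cumulative transfer efficiency: 0.17 × 0.12 × 0.1 × 0.07 × 0.13 = 0.000018564
Species A energy = 46 / 0.000018564 = 2477914 kcal/m²

2477914 kcal/m²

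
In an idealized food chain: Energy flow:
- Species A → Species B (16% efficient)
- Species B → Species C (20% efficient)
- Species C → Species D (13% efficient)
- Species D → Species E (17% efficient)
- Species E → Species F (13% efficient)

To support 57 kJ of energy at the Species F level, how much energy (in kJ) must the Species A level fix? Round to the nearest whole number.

619997 kJ

Cumulative transfer efficiency: 0.16 × 0.2 × 0.13 × 0.17 × 0.13 = 0.000091936
Species A energy = 57 / 0.000091936 = 619997 kJ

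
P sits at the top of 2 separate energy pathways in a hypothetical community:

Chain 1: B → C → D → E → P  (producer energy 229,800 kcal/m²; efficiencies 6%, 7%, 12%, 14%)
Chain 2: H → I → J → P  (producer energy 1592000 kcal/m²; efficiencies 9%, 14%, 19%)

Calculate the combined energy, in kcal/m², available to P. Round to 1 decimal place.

3827.5 kcal/m²

Chain 1: 229800 × 0.06 × 0.07 × 0.12 × 0.14 = 16.214688 kcal/m²
Chain 2: 1592000 × 0.09 × 0.14 × 0.19 = 3811.248 kcal/m²
Total at P: 16.214688 + 3811.248 = 3827.462688 kcal/m²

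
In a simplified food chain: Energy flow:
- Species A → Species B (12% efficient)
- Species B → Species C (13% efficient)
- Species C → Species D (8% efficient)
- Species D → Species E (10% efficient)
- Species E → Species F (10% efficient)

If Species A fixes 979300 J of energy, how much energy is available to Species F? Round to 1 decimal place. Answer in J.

Species B: 979300 × 0.12 = 117516 J
Species C: 117516 × 0.13 = 15277.08 J
Species D: 15277.08 × 0.08 = 1222.1664 J
Species E: 1222.1664 × 0.1 = 122.21664 J
Species F: 122.21664 × 0.1 = 12.221664 J

12.2 J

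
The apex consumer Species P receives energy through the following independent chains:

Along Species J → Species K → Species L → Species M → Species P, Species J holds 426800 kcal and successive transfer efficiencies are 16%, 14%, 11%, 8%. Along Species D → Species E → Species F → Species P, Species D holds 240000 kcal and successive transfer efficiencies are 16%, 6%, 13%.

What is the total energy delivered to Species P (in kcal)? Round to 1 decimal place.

Via Species J: 426800 × 0.16 × 0.14 × 0.11 × 0.08 = 84.130816 kcal
Via Species D: 240000 × 0.16 × 0.06 × 0.13 = 299.52 kcal
Total at Species P: 84.130816 + 299.52 = 383.650816 kcal

383.7 kcal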